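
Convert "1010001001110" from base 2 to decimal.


Input: "1010001001110" in base 2
Positional expansion:
  Digit '1' (value 1) x 2^12 = 4096
  Digit '0' (value 0) x 2^11 = 0
  Digit '1' (value 1) x 2^10 = 1024
  Digit '0' (value 0) x 2^9 = 0
  Digit '0' (value 0) x 2^8 = 0
  Digit '0' (value 0) x 2^7 = 0
  Digit '1' (value 1) x 2^6 = 64
  Digit '0' (value 0) x 2^5 = 0
  Digit '0' (value 0) x 2^4 = 0
  Digit '1' (value 1) x 2^3 = 8
  Digit '1' (value 1) x 2^2 = 4
  Digit '1' (value 1) x 2^1 = 2
  Digit '0' (value 0) x 2^0 = 0
Sum = 5198

5198


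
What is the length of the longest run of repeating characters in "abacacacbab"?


Input: "abacacacbab"
Scanning for longest run:
  Position 1 ('b'): new char, reset run to 1
  Position 2 ('a'): new char, reset run to 1
  Position 3 ('c'): new char, reset run to 1
  Position 4 ('a'): new char, reset run to 1
  Position 5 ('c'): new char, reset run to 1
  Position 6 ('a'): new char, reset run to 1
  Position 7 ('c'): new char, reset run to 1
  Position 8 ('b'): new char, reset run to 1
  Position 9 ('a'): new char, reset run to 1
  Position 10 ('b'): new char, reset run to 1
Longest run: 'a' with length 1

1


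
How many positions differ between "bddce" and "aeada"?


Comparing "bddce" and "aeada" position by position:
  Position 0: 'b' vs 'a' => DIFFER
  Position 1: 'd' vs 'e' => DIFFER
  Position 2: 'd' vs 'a' => DIFFER
  Position 3: 'c' vs 'd' => DIFFER
  Position 4: 'e' vs 'a' => DIFFER
Positions that differ: 5

5


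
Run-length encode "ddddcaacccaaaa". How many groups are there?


Input: ddddcaacccaaaa
Scanning for consecutive runs:
  Group 1: 'd' x 4 (positions 0-3)
  Group 2: 'c' x 1 (positions 4-4)
  Group 3: 'a' x 2 (positions 5-6)
  Group 4: 'c' x 3 (positions 7-9)
  Group 5: 'a' x 4 (positions 10-13)
Total groups: 5

5


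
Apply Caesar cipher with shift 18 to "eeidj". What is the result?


Caesar cipher: shift "eeidj" by 18
  'e' (pos 4) + 18 = pos 22 = 'w'
  'e' (pos 4) + 18 = pos 22 = 'w'
  'i' (pos 8) + 18 = pos 0 = 'a'
  'd' (pos 3) + 18 = pos 21 = 'v'
  'j' (pos 9) + 18 = pos 1 = 'b'
Result: wwavb

wwavb


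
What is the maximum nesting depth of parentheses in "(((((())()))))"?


Input: "(((((())()))))"
Tracking depth:
  Position 0 '(': depth becomes 1
  Position 1 '(': depth becomes 2
  Position 2 '(': depth becomes 3
  Position 3 '(': depth becomes 4
  Position 4 '(': depth becomes 5
  Position 5 '(': depth becomes 6
  Position 6 ')': depth becomes 5
  Position 7 ')': depth becomes 4
  Position 8 '(': depth becomes 5
  Position 9 ')': depth becomes 4
  Position 10 ')': depth becomes 3
  Position 11 ')': depth becomes 2
  Position 12 ')': depth becomes 1
  Position 13 ')': depth becomes 0
Maximum depth reached: 6

6


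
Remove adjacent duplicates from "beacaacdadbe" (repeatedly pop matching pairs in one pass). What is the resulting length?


Input: beacaacdadbe
Stack-based adjacent duplicate removal:
  Read 'b': push. Stack: b
  Read 'e': push. Stack: be
  Read 'a': push. Stack: bea
  Read 'c': push. Stack: beac
  Read 'a': push. Stack: beaca
  Read 'a': matches stack top 'a' => pop. Stack: beac
  Read 'c': matches stack top 'c' => pop. Stack: bea
  Read 'd': push. Stack: bead
  Read 'a': push. Stack: beada
  Read 'd': push. Stack: beadad
  Read 'b': push. Stack: beadadb
  Read 'e': push. Stack: beadadbe
Final stack: "beadadbe" (length 8)

8


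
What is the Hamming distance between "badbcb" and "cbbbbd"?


Comparing "badbcb" and "cbbbbd" position by position:
  Position 0: 'b' vs 'c' => differ
  Position 1: 'a' vs 'b' => differ
  Position 2: 'd' vs 'b' => differ
  Position 3: 'b' vs 'b' => same
  Position 4: 'c' vs 'b' => differ
  Position 5: 'b' vs 'd' => differ
Total differences (Hamming distance): 5

5


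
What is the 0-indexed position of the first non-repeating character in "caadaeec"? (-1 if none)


Input: caadaeec
Character frequencies:
  'a': 3
  'c': 2
  'd': 1
  'e': 2
Scanning left to right for freq == 1:
  Position 0 ('c'): freq=2, skip
  Position 1 ('a'): freq=3, skip
  Position 2 ('a'): freq=3, skip
  Position 3 ('d'): unique! => answer = 3

3


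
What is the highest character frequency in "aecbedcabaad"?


Input: aecbedcabaad
Character counts:
  'a': 4
  'b': 2
  'c': 2
  'd': 2
  'e': 2
Maximum frequency: 4

4


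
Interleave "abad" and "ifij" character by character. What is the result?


Interleaving "abad" and "ifij":
  Position 0: 'a' from first, 'i' from second => "ai"
  Position 1: 'b' from first, 'f' from second => "bf"
  Position 2: 'a' from first, 'i' from second => "ai"
  Position 3: 'd' from first, 'j' from second => "dj"
Result: aibfaidj

aibfaidj


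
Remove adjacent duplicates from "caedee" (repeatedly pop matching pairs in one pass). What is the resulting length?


Input: caedee
Stack-based adjacent duplicate removal:
  Read 'c': push. Stack: c
  Read 'a': push. Stack: ca
  Read 'e': push. Stack: cae
  Read 'd': push. Stack: caed
  Read 'e': push. Stack: caede
  Read 'e': matches stack top 'e' => pop. Stack: caed
Final stack: "caed" (length 4)

4


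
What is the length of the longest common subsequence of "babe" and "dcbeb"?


LCS of "babe" and "dcbeb"
DP table:
           d    c    b    e    b
      0    0    0    0    0    0
  b   0    0    0    1    1    1
  a   0    0    0    1    1    1
  b   0    0    0    1    1    2
  e   0    0    0    1    2    2
LCS length = dp[4][5] = 2

2


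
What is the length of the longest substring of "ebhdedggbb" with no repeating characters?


Input: "ebhdedggbb"
Sliding window (track last position of each char):
  Position 0 ('e'): window [0,0] length 1 -- new best
  Position 1 ('b'): window [0,1] length 2 -- new best
  Position 2 ('h'): window [0,2] length 3 -- new best
  Position 3 ('d'): window [0,3] length 4 -- new best
  Position 4 ('e'): repeat (last at 0), move window start to 1
  Position 4 ('e'): window [1,4] length 4
  Position 5 ('d'): repeat (last at 3), move window start to 4
  Position 5 ('d'): window [4,5] length 2
  Position 6 ('g'): window [4,6] length 3
  Position 7 ('g'): repeat (last at 6), move window start to 7
  Position 7 ('g'): window [7,7] length 1
  Position 8 ('b'): window [7,8] length 2
  Position 9 ('b'): repeat (last at 8), move window start to 9
  Position 9 ('b'): window [9,9] length 1
Longest substring with no repeats: "ebhd" with length 4

4


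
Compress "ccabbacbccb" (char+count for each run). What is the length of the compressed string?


Input: ccabbacbccb
Runs:
  'c' x 2 => "c2"
  'a' x 1 => "a1"
  'b' x 2 => "b2"
  'a' x 1 => "a1"
  'c' x 1 => "c1"
  'b' x 1 => "b1"
  'c' x 2 => "c2"
  'b' x 1 => "b1"
Compressed: "c2a1b2a1c1b1c2b1"
Compressed length: 16

16


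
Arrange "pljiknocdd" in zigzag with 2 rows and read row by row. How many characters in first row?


Zigzag "pljiknocdd" into 2 rows:
Placing characters:
  'p' => row 0
  'l' => row 1
  'j' => row 0
  'i' => row 1
  'k' => row 0
  'n' => row 1
  'o' => row 0
  'c' => row 1
  'd' => row 0
  'd' => row 1
Rows:
  Row 0: "pjkod"
  Row 1: "lincd"
First row length: 5

5


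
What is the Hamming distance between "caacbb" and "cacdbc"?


Comparing "caacbb" and "cacdbc" position by position:
  Position 0: 'c' vs 'c' => same
  Position 1: 'a' vs 'a' => same
  Position 2: 'a' vs 'c' => differ
  Position 3: 'c' vs 'd' => differ
  Position 4: 'b' vs 'b' => same
  Position 5: 'b' vs 'c' => differ
Total differences (Hamming distance): 3

3


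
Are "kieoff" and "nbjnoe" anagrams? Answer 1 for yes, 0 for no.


Strings: "kieoff", "nbjnoe"
Sorted first:  effiko
Sorted second: bejnno
Differ at position 0: 'e' vs 'b' => not anagrams

0


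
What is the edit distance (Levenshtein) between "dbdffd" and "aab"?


Computing edit distance: "dbdffd" -> "aab"
DP table:
           a    a    b
      0    1    2    3
  d   1    1    2    3
  b   2    2    2    2
  d   3    3    3    3
  f   4    4    4    4
  f   5    5    5    5
  d   6    6    6    6
Edit distance = dp[6][3] = 6

6


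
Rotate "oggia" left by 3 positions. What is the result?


Input: "oggia", rotate left by 3
First 3 characters: "ogg"
Remaining characters: "ia"
Concatenate remaining + first: "ia" + "ogg" = "iaogg"

iaogg


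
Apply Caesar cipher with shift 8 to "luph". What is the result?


Caesar cipher: shift "luph" by 8
  'l' (pos 11) + 8 = pos 19 = 't'
  'u' (pos 20) + 8 = pos 2 = 'c'
  'p' (pos 15) + 8 = pos 23 = 'x'
  'h' (pos 7) + 8 = pos 15 = 'p'
Result: tcxp

tcxp


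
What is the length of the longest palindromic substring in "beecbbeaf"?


Input: "beecbbeaf"
Checking substrings for palindromes:
  [1:3] "ee" (len 2) => palindrome
  [4:6] "bb" (len 2) => palindrome
Longest palindromic substring: "ee" with length 2

2


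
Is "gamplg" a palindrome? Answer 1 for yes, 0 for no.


Input: gamplg
Reversed: glpmag
  Compare pos 0 ('g') with pos 5 ('g'): match
  Compare pos 1 ('a') with pos 4 ('l'): MISMATCH
  Compare pos 2 ('m') with pos 3 ('p'): MISMATCH
Result: not a palindrome

0


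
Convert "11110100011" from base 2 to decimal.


Input: "11110100011" in base 2
Positional expansion:
  Digit '1' (value 1) x 2^10 = 1024
  Digit '1' (value 1) x 2^9 = 512
  Digit '1' (value 1) x 2^8 = 256
  Digit '1' (value 1) x 2^7 = 128
  Digit '0' (value 0) x 2^6 = 0
  Digit '1' (value 1) x 2^5 = 32
  Digit '0' (value 0) x 2^4 = 0
  Digit '0' (value 0) x 2^3 = 0
  Digit '0' (value 0) x 2^2 = 0
  Digit '1' (value 1) x 2^1 = 2
  Digit '1' (value 1) x 2^0 = 1
Sum = 1955

1955


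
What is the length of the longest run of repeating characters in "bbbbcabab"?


Input: "bbbbcabab"
Scanning for longest run:
  Position 1 ('b'): continues run of 'b', length=2
  Position 2 ('b'): continues run of 'b', length=3
  Position 3 ('b'): continues run of 'b', length=4
  Position 4 ('c'): new char, reset run to 1
  Position 5 ('a'): new char, reset run to 1
  Position 6 ('b'): new char, reset run to 1
  Position 7 ('a'): new char, reset run to 1
  Position 8 ('b'): new char, reset run to 1
Longest run: 'b' with length 4

4


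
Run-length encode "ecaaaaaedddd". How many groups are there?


Input: ecaaaaaedddd
Scanning for consecutive runs:
  Group 1: 'e' x 1 (positions 0-0)
  Group 2: 'c' x 1 (positions 1-1)
  Group 3: 'a' x 5 (positions 2-6)
  Group 4: 'e' x 1 (positions 7-7)
  Group 5: 'd' x 4 (positions 8-11)
Total groups: 5

5


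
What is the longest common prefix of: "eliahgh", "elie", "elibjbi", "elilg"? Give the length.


Words: eliahgh, elie, elibjbi, elilg
  Position 0: all 'e' => match
  Position 1: all 'l' => match
  Position 2: all 'i' => match
  Position 3: ('a', 'e', 'b', 'l') => mismatch, stop
LCP = "eli" (length 3)

3


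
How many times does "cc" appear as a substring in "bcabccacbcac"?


Searching for "cc" in "bcabccacbcac"
Scanning each position:
  Position 0: "bc" => no
  Position 1: "ca" => no
  Position 2: "ab" => no
  Position 3: "bc" => no
  Position 4: "cc" => MATCH
  Position 5: "ca" => no
  Position 6: "ac" => no
  Position 7: "cb" => no
  Position 8: "bc" => no
  Position 9: "ca" => no
  Position 10: "ac" => no
Total occurrences: 1

1


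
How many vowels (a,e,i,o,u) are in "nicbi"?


Input: nicbi
Checking each character:
  'n' at position 0: consonant
  'i' at position 1: vowel (running total: 1)
  'c' at position 2: consonant
  'b' at position 3: consonant
  'i' at position 4: vowel (running total: 2)
Total vowels: 2

2


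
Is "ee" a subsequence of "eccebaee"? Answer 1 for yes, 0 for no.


Check if "ee" is a subsequence of "eccebaee"
Greedy scan:
  Position 0 ('e'): matches sub[0] = 'e'
  Position 1 ('c'): no match needed
  Position 2 ('c'): no match needed
  Position 3 ('e'): matches sub[1] = 'e'
  Position 4 ('b'): no match needed
  Position 5 ('a'): no match needed
  Position 6 ('e'): no match needed
  Position 7 ('e'): no match needed
All 2 characters matched => is a subsequence

1


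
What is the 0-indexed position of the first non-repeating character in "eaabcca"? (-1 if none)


Input: eaabcca
Character frequencies:
  'a': 3
  'b': 1
  'c': 2
  'e': 1
Scanning left to right for freq == 1:
  Position 0 ('e'): unique! => answer = 0

0


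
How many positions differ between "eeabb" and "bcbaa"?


Comparing "eeabb" and "bcbaa" position by position:
  Position 0: 'e' vs 'b' => DIFFER
  Position 1: 'e' vs 'c' => DIFFER
  Position 2: 'a' vs 'b' => DIFFER
  Position 3: 'b' vs 'a' => DIFFER
  Position 4: 'b' vs 'a' => DIFFER
Positions that differ: 5

5


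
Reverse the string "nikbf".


Input: nikbf
Reading characters right to left:
  Position 4: 'f'
  Position 3: 'b'
  Position 2: 'k'
  Position 1: 'i'
  Position 0: 'n'
Reversed: fbkin

fbkin


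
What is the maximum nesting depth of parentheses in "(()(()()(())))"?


Input: "(()(()()(())))"
Tracking depth:
  Position 0 '(': depth becomes 1
  Position 1 '(': depth becomes 2
  Position 2 ')': depth becomes 1
  Position 3 '(': depth becomes 2
  Position 4 '(': depth becomes 3
  Position 5 ')': depth becomes 2
  Position 6 '(': depth becomes 3
  Position 7 ')': depth becomes 2
  Position 8 '(': depth becomes 3
  Position 9 '(': depth becomes 4
  Position 10 ')': depth becomes 3
  Position 11 ')': depth becomes 2
  Position 12 ')': depth becomes 1
  Position 13 ')': depth becomes 0
Maximum depth reached: 4

4


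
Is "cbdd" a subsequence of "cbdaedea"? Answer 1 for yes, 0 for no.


Check if "cbdd" is a subsequence of "cbdaedea"
Greedy scan:
  Position 0 ('c'): matches sub[0] = 'c'
  Position 1 ('b'): matches sub[1] = 'b'
  Position 2 ('d'): matches sub[2] = 'd'
  Position 3 ('a'): no match needed
  Position 4 ('e'): no match needed
  Position 5 ('d'): matches sub[3] = 'd'
  Position 6 ('e'): no match needed
  Position 7 ('a'): no match needed
All 4 characters matched => is a subsequence

1


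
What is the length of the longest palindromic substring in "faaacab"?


Input: "faaacab"
Checking substrings for palindromes:
  [1:4] "aaa" (len 3) => palindrome
  [3:6] "aca" (len 3) => palindrome
  [1:3] "aa" (len 2) => palindrome
  [2:4] "aa" (len 2) => palindrome
Longest palindromic substring: "aaa" with length 3

3


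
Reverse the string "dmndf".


Input: dmndf
Reading characters right to left:
  Position 4: 'f'
  Position 3: 'd'
  Position 2: 'n'
  Position 1: 'm'
  Position 0: 'd'
Reversed: fdnmd

fdnmd


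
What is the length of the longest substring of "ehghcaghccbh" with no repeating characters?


Input: "ehghcaghccbh"
Sliding window (track last position of each char):
  Position 0 ('e'): window [0,0] length 1 -- new best
  Position 1 ('h'): window [0,1] length 2 -- new best
  Position 2 ('g'): window [0,2] length 3 -- new best
  Position 3 ('h'): repeat (last at 1), move window start to 2
  Position 3 ('h'): window [2,3] length 2
  Position 4 ('c'): window [2,4] length 3
  Position 5 ('a'): window [2,5] length 4 -- new best
  Position 6 ('g'): repeat (last at 2), move window start to 3
  Position 6 ('g'): window [3,6] length 4
  Position 7 ('h'): repeat (last at 3), move window start to 4
  Position 7 ('h'): window [4,7] length 4
  Position 8 ('c'): repeat (last at 4), move window start to 5
  Position 8 ('c'): window [5,8] length 4
  Position 9 ('c'): repeat (last at 8), move window start to 9
  Position 9 ('c'): window [9,9] length 1
  Position 10 ('b'): window [9,10] length 2
  Position 11 ('h'): window [9,11] length 3
Longest substring with no repeats: "ghca" with length 4

4


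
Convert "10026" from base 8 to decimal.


Input: "10026" in base 8
Positional expansion:
  Digit '1' (value 1) x 8^4 = 4096
  Digit '0' (value 0) x 8^3 = 0
  Digit '0' (value 0) x 8^2 = 0
  Digit '2' (value 2) x 8^1 = 16
  Digit '6' (value 6) x 8^0 = 6
Sum = 4118

4118


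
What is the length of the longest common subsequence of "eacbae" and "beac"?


LCS of "eacbae" and "beac"
DP table:
           b    e    a    c
      0    0    0    0    0
  e   0    0    1    1    1
  a   0    0    1    2    2
  c   0    0    1    2    3
  b   0    1    1    2    3
  a   0    1    1    2    3
  e   0    1    2    2    3
LCS length = dp[6][4] = 3

3


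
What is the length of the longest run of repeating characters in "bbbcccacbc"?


Input: "bbbcccacbc"
Scanning for longest run:
  Position 1 ('b'): continues run of 'b', length=2
  Position 2 ('b'): continues run of 'b', length=3
  Position 3 ('c'): new char, reset run to 1
  Position 4 ('c'): continues run of 'c', length=2
  Position 5 ('c'): continues run of 'c', length=3
  Position 6 ('a'): new char, reset run to 1
  Position 7 ('c'): new char, reset run to 1
  Position 8 ('b'): new char, reset run to 1
  Position 9 ('c'): new char, reset run to 1
Longest run: 'b' with length 3

3


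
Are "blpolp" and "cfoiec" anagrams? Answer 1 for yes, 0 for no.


Strings: "blpolp", "cfoiec"
Sorted first:  bllopp
Sorted second: ccefio
Differ at position 0: 'b' vs 'c' => not anagrams

0


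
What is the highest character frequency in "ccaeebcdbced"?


Input: ccaeebcdbced
Character counts:
  'a': 1
  'b': 2
  'c': 4
  'd': 2
  'e': 3
Maximum frequency: 4

4


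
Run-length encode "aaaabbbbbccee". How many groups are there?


Input: aaaabbbbbccee
Scanning for consecutive runs:
  Group 1: 'a' x 4 (positions 0-3)
  Group 2: 'b' x 5 (positions 4-8)
  Group 3: 'c' x 2 (positions 9-10)
  Group 4: 'e' x 2 (positions 11-12)
Total groups: 4

4


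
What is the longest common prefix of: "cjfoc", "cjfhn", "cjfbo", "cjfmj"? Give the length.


Words: cjfoc, cjfhn, cjfbo, cjfmj
  Position 0: all 'c' => match
  Position 1: all 'j' => match
  Position 2: all 'f' => match
  Position 3: ('o', 'h', 'b', 'm') => mismatch, stop
LCP = "cjf" (length 3)

3


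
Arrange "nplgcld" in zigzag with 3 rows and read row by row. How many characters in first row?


Zigzag "nplgcld" into 3 rows:
Placing characters:
  'n' => row 0
  'p' => row 1
  'l' => row 2
  'g' => row 1
  'c' => row 0
  'l' => row 1
  'd' => row 2
Rows:
  Row 0: "nc"
  Row 1: "pgl"
  Row 2: "ld"
First row length: 2

2


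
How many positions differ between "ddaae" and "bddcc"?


Comparing "ddaae" and "bddcc" position by position:
  Position 0: 'd' vs 'b' => DIFFER
  Position 1: 'd' vs 'd' => same
  Position 2: 'a' vs 'd' => DIFFER
  Position 3: 'a' vs 'c' => DIFFER
  Position 4: 'e' vs 'c' => DIFFER
Positions that differ: 4

4


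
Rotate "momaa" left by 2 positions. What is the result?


Input: "momaa", rotate left by 2
First 2 characters: "mo"
Remaining characters: "maa"
Concatenate remaining + first: "maa" + "mo" = "maamo"

maamo


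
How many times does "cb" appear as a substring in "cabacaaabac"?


Searching for "cb" in "cabacaaabac"
Scanning each position:
  Position 0: "ca" => no
  Position 1: "ab" => no
  Position 2: "ba" => no
  Position 3: "ac" => no
  Position 4: "ca" => no
  Position 5: "aa" => no
  Position 6: "aa" => no
  Position 7: "ab" => no
  Position 8: "ba" => no
  Position 9: "ac" => no
Total occurrences: 0

0


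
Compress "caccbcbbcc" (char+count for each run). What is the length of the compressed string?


Input: caccbcbbcc
Runs:
  'c' x 1 => "c1"
  'a' x 1 => "a1"
  'c' x 2 => "c2"
  'b' x 1 => "b1"
  'c' x 1 => "c1"
  'b' x 2 => "b2"
  'c' x 2 => "c2"
Compressed: "c1a1c2b1c1b2c2"
Compressed length: 14

14


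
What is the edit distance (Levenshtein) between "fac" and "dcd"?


Computing edit distance: "fac" -> "dcd"
DP table:
           d    c    d
      0    1    2    3
  f   1    1    2    3
  a   2    2    2    3
  c   3    3    2    3
Edit distance = dp[3][3] = 3

3


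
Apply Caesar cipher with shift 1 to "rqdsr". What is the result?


Caesar cipher: shift "rqdsr" by 1
  'r' (pos 17) + 1 = pos 18 = 's'
  'q' (pos 16) + 1 = pos 17 = 'r'
  'd' (pos 3) + 1 = pos 4 = 'e'
  's' (pos 18) + 1 = pos 19 = 't'
  'r' (pos 17) + 1 = pos 18 = 's'
Result: srets

srets


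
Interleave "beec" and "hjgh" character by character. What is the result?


Interleaving "beec" and "hjgh":
  Position 0: 'b' from first, 'h' from second => "bh"
  Position 1: 'e' from first, 'j' from second => "ej"
  Position 2: 'e' from first, 'g' from second => "eg"
  Position 3: 'c' from first, 'h' from second => "ch"
Result: bhejegch

bhejegch


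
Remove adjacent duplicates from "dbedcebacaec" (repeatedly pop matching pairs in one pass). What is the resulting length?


Input: dbedcebacaec
Stack-based adjacent duplicate removal:
  Read 'd': push. Stack: d
  Read 'b': push. Stack: db
  Read 'e': push. Stack: dbe
  Read 'd': push. Stack: dbed
  Read 'c': push. Stack: dbedc
  Read 'e': push. Stack: dbedce
  Read 'b': push. Stack: dbedceb
  Read 'a': push. Stack: dbedceba
  Read 'c': push. Stack: dbedcebac
  Read 'a': push. Stack: dbedcebaca
  Read 'e': push. Stack: dbedcebacae
  Read 'c': push. Stack: dbedcebacaec
Final stack: "dbedcebacaec" (length 12)

12


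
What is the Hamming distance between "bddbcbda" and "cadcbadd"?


Comparing "bddbcbda" and "cadcbadd" position by position:
  Position 0: 'b' vs 'c' => differ
  Position 1: 'd' vs 'a' => differ
  Position 2: 'd' vs 'd' => same
  Position 3: 'b' vs 'c' => differ
  Position 4: 'c' vs 'b' => differ
  Position 5: 'b' vs 'a' => differ
  Position 6: 'd' vs 'd' => same
  Position 7: 'a' vs 'd' => differ
Total differences (Hamming distance): 6

6


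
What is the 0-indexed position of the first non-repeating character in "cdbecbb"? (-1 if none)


Input: cdbecbb
Character frequencies:
  'b': 3
  'c': 2
  'd': 1
  'e': 1
Scanning left to right for freq == 1:
  Position 0 ('c'): freq=2, skip
  Position 1 ('d'): unique! => answer = 1

1


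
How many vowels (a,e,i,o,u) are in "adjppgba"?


Input: adjppgba
Checking each character:
  'a' at position 0: vowel (running total: 1)
  'd' at position 1: consonant
  'j' at position 2: consonant
  'p' at position 3: consonant
  'p' at position 4: consonant
  'g' at position 5: consonant
  'b' at position 6: consonant
  'a' at position 7: vowel (running total: 2)
Total vowels: 2

2


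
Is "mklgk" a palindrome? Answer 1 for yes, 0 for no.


Input: mklgk
Reversed: kglkm
  Compare pos 0 ('m') with pos 4 ('k'): MISMATCH
  Compare pos 1 ('k') with pos 3 ('g'): MISMATCH
Result: not a palindrome

0


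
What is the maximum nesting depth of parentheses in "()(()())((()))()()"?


Input: "()(()())((()))()()"
Tracking depth:
  Position 0 '(': depth becomes 1
  Position 1 ')': depth becomes 0
  Position 2 '(': depth becomes 1
  Position 3 '(': depth becomes 2
  Position 4 ')': depth becomes 1
  Position 5 '(': depth becomes 2
  Position 6 ')': depth becomes 1
  Position 7 ')': depth becomes 0
  Position 8 '(': depth becomes 1
  Position 9 '(': depth becomes 2
  Position 10 '(': depth becomes 3
  Position 11 ')': depth becomes 2
  Position 12 ')': depth becomes 1
  Position 13 ')': depth becomes 0
  Position 14 '(': depth becomes 1
  Position 15 ')': depth becomes 0
  Position 16 '(': depth becomes 1
  Position 17 ')': depth becomes 0
Maximum depth reached: 3

3


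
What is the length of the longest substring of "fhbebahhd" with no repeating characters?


Input: "fhbebahhd"
Sliding window (track last position of each char):
  Position 0 ('f'): window [0,0] length 1 -- new best
  Position 1 ('h'): window [0,1] length 2 -- new best
  Position 2 ('b'): window [0,2] length 3 -- new best
  Position 3 ('e'): window [0,3] length 4 -- new best
  Position 4 ('b'): repeat (last at 2), move window start to 3
  Position 4 ('b'): window [3,4] length 2
  Position 5 ('a'): window [3,5] length 3
  Position 6 ('h'): window [3,6] length 4
  Position 7 ('h'): repeat (last at 6), move window start to 7
  Position 7 ('h'): window [7,7] length 1
  Position 8 ('d'): window [7,8] length 2
Longest substring with no repeats: "fhbe" with length 4

4


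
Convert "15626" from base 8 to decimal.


Input: "15626" in base 8
Positional expansion:
  Digit '1' (value 1) x 8^4 = 4096
  Digit '5' (value 5) x 8^3 = 2560
  Digit '6' (value 6) x 8^2 = 384
  Digit '2' (value 2) x 8^1 = 16
  Digit '6' (value 6) x 8^0 = 6
Sum = 7062

7062


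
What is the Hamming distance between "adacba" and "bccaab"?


Comparing "adacba" and "bccaab" position by position:
  Position 0: 'a' vs 'b' => differ
  Position 1: 'd' vs 'c' => differ
  Position 2: 'a' vs 'c' => differ
  Position 3: 'c' vs 'a' => differ
  Position 4: 'b' vs 'a' => differ
  Position 5: 'a' vs 'b' => differ
Total differences (Hamming distance): 6

6


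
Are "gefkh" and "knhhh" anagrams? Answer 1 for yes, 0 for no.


Strings: "gefkh", "knhhh"
Sorted first:  efghk
Sorted second: hhhkn
Differ at position 0: 'e' vs 'h' => not anagrams

0


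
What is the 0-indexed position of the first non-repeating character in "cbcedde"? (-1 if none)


Input: cbcedde
Character frequencies:
  'b': 1
  'c': 2
  'd': 2
  'e': 2
Scanning left to right for freq == 1:
  Position 0 ('c'): freq=2, skip
  Position 1 ('b'): unique! => answer = 1

1


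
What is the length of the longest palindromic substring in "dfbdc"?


Input: "dfbdc"
Checking substrings for palindromes:
  No multi-char palindromic substrings found
Longest palindromic substring: "d" with length 1

1


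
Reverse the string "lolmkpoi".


Input: lolmkpoi
Reading characters right to left:
  Position 7: 'i'
  Position 6: 'o'
  Position 5: 'p'
  Position 4: 'k'
  Position 3: 'm'
  Position 2: 'l'
  Position 1: 'o'
  Position 0: 'l'
Reversed: iopkmlol

iopkmlol


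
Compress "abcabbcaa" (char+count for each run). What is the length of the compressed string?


Input: abcabbcaa
Runs:
  'a' x 1 => "a1"
  'b' x 1 => "b1"
  'c' x 1 => "c1"
  'a' x 1 => "a1"
  'b' x 2 => "b2"
  'c' x 1 => "c1"
  'a' x 2 => "a2"
Compressed: "a1b1c1a1b2c1a2"
Compressed length: 14

14


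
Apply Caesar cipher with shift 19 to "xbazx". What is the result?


Caesar cipher: shift "xbazx" by 19
  'x' (pos 23) + 19 = pos 16 = 'q'
  'b' (pos 1) + 19 = pos 20 = 'u'
  'a' (pos 0) + 19 = pos 19 = 't'
  'z' (pos 25) + 19 = pos 18 = 's'
  'x' (pos 23) + 19 = pos 16 = 'q'
Result: qutsq

qutsq


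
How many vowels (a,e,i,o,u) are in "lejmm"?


Input: lejmm
Checking each character:
  'l' at position 0: consonant
  'e' at position 1: vowel (running total: 1)
  'j' at position 2: consonant
  'm' at position 3: consonant
  'm' at position 4: consonant
Total vowels: 1

1


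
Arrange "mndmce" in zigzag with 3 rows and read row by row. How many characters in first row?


Zigzag "mndmce" into 3 rows:
Placing characters:
  'm' => row 0
  'n' => row 1
  'd' => row 2
  'm' => row 1
  'c' => row 0
  'e' => row 1
Rows:
  Row 0: "mc"
  Row 1: "nme"
  Row 2: "d"
First row length: 2

2


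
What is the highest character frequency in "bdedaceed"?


Input: bdedaceed
Character counts:
  'a': 1
  'b': 1
  'c': 1
  'd': 3
  'e': 3
Maximum frequency: 3

3


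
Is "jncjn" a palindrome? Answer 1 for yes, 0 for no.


Input: jncjn
Reversed: njcnj
  Compare pos 0 ('j') with pos 4 ('n'): MISMATCH
  Compare pos 1 ('n') with pos 3 ('j'): MISMATCH
Result: not a palindrome

0


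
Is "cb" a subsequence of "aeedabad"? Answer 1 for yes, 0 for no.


Check if "cb" is a subsequence of "aeedabad"
Greedy scan:
  Position 0 ('a'): no match needed
  Position 1 ('e'): no match needed
  Position 2 ('e'): no match needed
  Position 3 ('d'): no match needed
  Position 4 ('a'): no match needed
  Position 5 ('b'): no match needed
  Position 6 ('a'): no match needed
  Position 7 ('d'): no match needed
Only matched 0/2 characters => not a subsequence

0


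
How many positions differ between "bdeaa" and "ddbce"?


Comparing "bdeaa" and "ddbce" position by position:
  Position 0: 'b' vs 'd' => DIFFER
  Position 1: 'd' vs 'd' => same
  Position 2: 'e' vs 'b' => DIFFER
  Position 3: 'a' vs 'c' => DIFFER
  Position 4: 'a' vs 'e' => DIFFER
Positions that differ: 4

4


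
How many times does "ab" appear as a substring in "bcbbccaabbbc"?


Searching for "ab" in "bcbbccaabbbc"
Scanning each position:
  Position 0: "bc" => no
  Position 1: "cb" => no
  Position 2: "bb" => no
  Position 3: "bc" => no
  Position 4: "cc" => no
  Position 5: "ca" => no
  Position 6: "aa" => no
  Position 7: "ab" => MATCH
  Position 8: "bb" => no
  Position 9: "bb" => no
  Position 10: "bc" => no
Total occurrences: 1

1


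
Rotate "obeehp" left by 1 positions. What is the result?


Input: "obeehp", rotate left by 1
First 1 characters: "o"
Remaining characters: "beehp"
Concatenate remaining + first: "beehp" + "o" = "beehpo"

beehpo


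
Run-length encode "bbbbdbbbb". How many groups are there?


Input: bbbbdbbbb
Scanning for consecutive runs:
  Group 1: 'b' x 4 (positions 0-3)
  Group 2: 'd' x 1 (positions 4-4)
  Group 3: 'b' x 4 (positions 5-8)
Total groups: 3

3


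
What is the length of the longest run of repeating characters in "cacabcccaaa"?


Input: "cacabcccaaa"
Scanning for longest run:
  Position 1 ('a'): new char, reset run to 1
  Position 2 ('c'): new char, reset run to 1
  Position 3 ('a'): new char, reset run to 1
  Position 4 ('b'): new char, reset run to 1
  Position 5 ('c'): new char, reset run to 1
  Position 6 ('c'): continues run of 'c', length=2
  Position 7 ('c'): continues run of 'c', length=3
  Position 8 ('a'): new char, reset run to 1
  Position 9 ('a'): continues run of 'a', length=2
  Position 10 ('a'): continues run of 'a', length=3
Longest run: 'c' with length 3

3


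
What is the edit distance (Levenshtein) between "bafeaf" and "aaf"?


Computing edit distance: "bafeaf" -> "aaf"
DP table:
           a    a    f
      0    1    2    3
  b   1    1    2    3
  a   2    1    1    2
  f   3    2    2    1
  e   4    3    3    2
  a   5    4    3    3
  f   6    5    4    3
Edit distance = dp[6][3] = 3

3


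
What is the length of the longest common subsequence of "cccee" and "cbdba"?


LCS of "cccee" and "cbdba"
DP table:
           c    b    d    b    a
      0    0    0    0    0    0
  c   0    1    1    1    1    1
  c   0    1    1    1    1    1
  c   0    1    1    1    1    1
  e   0    1    1    1    1    1
  e   0    1    1    1    1    1
LCS length = dp[5][5] = 1

1


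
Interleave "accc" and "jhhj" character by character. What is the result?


Interleaving "accc" and "jhhj":
  Position 0: 'a' from first, 'j' from second => "aj"
  Position 1: 'c' from first, 'h' from second => "ch"
  Position 2: 'c' from first, 'h' from second => "ch"
  Position 3: 'c' from first, 'j' from second => "cj"
Result: ajchchcj

ajchchcj


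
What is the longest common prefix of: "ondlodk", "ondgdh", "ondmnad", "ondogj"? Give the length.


Words: ondlodk, ondgdh, ondmnad, ondogj
  Position 0: all 'o' => match
  Position 1: all 'n' => match
  Position 2: all 'd' => match
  Position 3: ('l', 'g', 'm', 'o') => mismatch, stop
LCP = "ond" (length 3)

3


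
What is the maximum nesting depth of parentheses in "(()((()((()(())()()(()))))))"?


Input: "(()((()((()(())()()(()))))))"
Tracking depth:
  Position 0 '(': depth becomes 1
  Position 1 '(': depth becomes 2
  Position 2 ')': depth becomes 1
  Position 3 '(': depth becomes 2
  Position 4 '(': depth becomes 3
  Position 5 '(': depth becomes 4
  Position 6 ')': depth becomes 3
  Position 7 '(': depth becomes 4
  Position 8 '(': depth becomes 5
  Position 9 '(': depth becomes 6
  Position 10 ')': depth becomes 5
  Position 11 '(': depth becomes 6
  Position 12 '(': depth becomes 7
  Position 13 ')': depth becomes 6
  Position 14 ')': depth becomes 5
  Position 15 '(': depth becomes 6
  Position 16 ')': depth becomes 5
  Position 17 '(': depth becomes 6
  Position 18 ')': depth becomes 5
  Position 19 '(': depth becomes 6
  Position 20 '(': depth becomes 7
  Position 21 ')': depth becomes 6
  Position 22 ')': depth becomes 5
  Position 23 ')': depth becomes 4
  Position 24 ')': depth becomes 3
  Position 25 ')': depth becomes 2
  Position 26 ')': depth becomes 1
  Position 27 ')': depth becomes 0
Maximum depth reached: 7

7


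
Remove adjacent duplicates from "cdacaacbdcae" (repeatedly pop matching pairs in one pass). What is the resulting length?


Input: cdacaacbdcae
Stack-based adjacent duplicate removal:
  Read 'c': push. Stack: c
  Read 'd': push. Stack: cd
  Read 'a': push. Stack: cda
  Read 'c': push. Stack: cdac
  Read 'a': push. Stack: cdaca
  Read 'a': matches stack top 'a' => pop. Stack: cdac
  Read 'c': matches stack top 'c' => pop. Stack: cda
  Read 'b': push. Stack: cdab
  Read 'd': push. Stack: cdabd
  Read 'c': push. Stack: cdabdc
  Read 'a': push. Stack: cdabdca
  Read 'e': push. Stack: cdabdcae
Final stack: "cdabdcae" (length 8)

8


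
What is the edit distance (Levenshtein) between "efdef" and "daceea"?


Computing edit distance: "efdef" -> "daceea"
DP table:
           d    a    c    e    e    a
      0    1    2    3    4    5    6
  e   1    1    2    3    3    4    5
  f   2    2    2    3    4    4    5
  d   3    2    3    3    4    5    5
  e   4    3    3    4    3    4    5
  f   5    4    4    4    4    4    5
Edit distance = dp[5][6] = 5

5


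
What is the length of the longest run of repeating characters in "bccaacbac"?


Input: "bccaacbac"
Scanning for longest run:
  Position 1 ('c'): new char, reset run to 1
  Position 2 ('c'): continues run of 'c', length=2
  Position 3 ('a'): new char, reset run to 1
  Position 4 ('a'): continues run of 'a', length=2
  Position 5 ('c'): new char, reset run to 1
  Position 6 ('b'): new char, reset run to 1
  Position 7 ('a'): new char, reset run to 1
  Position 8 ('c'): new char, reset run to 1
Longest run: 'c' with length 2

2


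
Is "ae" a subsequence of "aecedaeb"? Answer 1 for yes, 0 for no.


Check if "ae" is a subsequence of "aecedaeb"
Greedy scan:
  Position 0 ('a'): matches sub[0] = 'a'
  Position 1 ('e'): matches sub[1] = 'e'
  Position 2 ('c'): no match needed
  Position 3 ('e'): no match needed
  Position 4 ('d'): no match needed
  Position 5 ('a'): no match needed
  Position 6 ('e'): no match needed
  Position 7 ('b'): no match needed
All 2 characters matched => is a subsequence

1


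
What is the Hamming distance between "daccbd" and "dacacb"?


Comparing "daccbd" and "dacacb" position by position:
  Position 0: 'd' vs 'd' => same
  Position 1: 'a' vs 'a' => same
  Position 2: 'c' vs 'c' => same
  Position 3: 'c' vs 'a' => differ
  Position 4: 'b' vs 'c' => differ
  Position 5: 'd' vs 'b' => differ
Total differences (Hamming distance): 3

3


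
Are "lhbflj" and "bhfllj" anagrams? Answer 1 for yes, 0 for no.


Strings: "lhbflj", "bhfllj"
Sorted first:  bfhjll
Sorted second: bfhjll
Sorted forms match => anagrams

1


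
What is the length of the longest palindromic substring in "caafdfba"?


Input: "caafdfba"
Checking substrings for palindromes:
  [3:6] "fdf" (len 3) => palindrome
  [1:3] "aa" (len 2) => palindrome
Longest palindromic substring: "fdf" with length 3

3


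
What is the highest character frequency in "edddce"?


Input: edddce
Character counts:
  'c': 1
  'd': 3
  'e': 2
Maximum frequency: 3

3


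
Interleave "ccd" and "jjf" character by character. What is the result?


Interleaving "ccd" and "jjf":
  Position 0: 'c' from first, 'j' from second => "cj"
  Position 1: 'c' from first, 'j' from second => "cj"
  Position 2: 'd' from first, 'f' from second => "df"
Result: cjcjdf

cjcjdf


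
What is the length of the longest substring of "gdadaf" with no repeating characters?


Input: "gdadaf"
Sliding window (track last position of each char):
  Position 0 ('g'): window [0,0] length 1 -- new best
  Position 1 ('d'): window [0,1] length 2 -- new best
  Position 2 ('a'): window [0,2] length 3 -- new best
  Position 3 ('d'): repeat (last at 1), move window start to 2
  Position 3 ('d'): window [2,3] length 2
  Position 4 ('a'): repeat (last at 2), move window start to 3
  Position 4 ('a'): window [3,4] length 2
  Position 5 ('f'): window [3,5] length 3
Longest substring with no repeats: "gda" with length 3

3


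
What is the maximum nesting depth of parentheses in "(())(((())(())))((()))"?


Input: "(())(((())(())))((()))"
Tracking depth:
  Position 0 '(': depth becomes 1
  Position 1 '(': depth becomes 2
  Position 2 ')': depth becomes 1
  Position 3 ')': depth becomes 0
  Position 4 '(': depth becomes 1
  Position 5 '(': depth becomes 2
  Position 6 '(': depth becomes 3
  Position 7 '(': depth becomes 4
  Position 8 ')': depth becomes 3
  Position 9 ')': depth becomes 2
  Position 10 '(': depth becomes 3
  Position 11 '(': depth becomes 4
  Position 12 ')': depth becomes 3
  Position 13 ')': depth becomes 2
  Position 14 ')': depth becomes 1
  Position 15 ')': depth becomes 0
  Position 16 '(': depth becomes 1
  Position 17 '(': depth becomes 2
  Position 18 '(': depth becomes 3
  Position 19 ')': depth becomes 2
  Position 20 ')': depth becomes 1
  Position 21 ')': depth becomes 0
Maximum depth reached: 4

4


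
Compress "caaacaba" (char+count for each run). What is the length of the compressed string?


Input: caaacaba
Runs:
  'c' x 1 => "c1"
  'a' x 3 => "a3"
  'c' x 1 => "c1"
  'a' x 1 => "a1"
  'b' x 1 => "b1"
  'a' x 1 => "a1"
Compressed: "c1a3c1a1b1a1"
Compressed length: 12

12


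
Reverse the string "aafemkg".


Input: aafemkg
Reading characters right to left:
  Position 6: 'g'
  Position 5: 'k'
  Position 4: 'm'
  Position 3: 'e'
  Position 2: 'f'
  Position 1: 'a'
  Position 0: 'a'
Reversed: gkmefaa

gkmefaa


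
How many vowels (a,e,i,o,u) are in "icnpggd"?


Input: icnpggd
Checking each character:
  'i' at position 0: vowel (running total: 1)
  'c' at position 1: consonant
  'n' at position 2: consonant
  'p' at position 3: consonant
  'g' at position 4: consonant
  'g' at position 5: consonant
  'd' at position 6: consonant
Total vowels: 1

1


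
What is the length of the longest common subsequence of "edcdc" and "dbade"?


LCS of "edcdc" and "dbade"
DP table:
           d    b    a    d    e
      0    0    0    0    0    0
  e   0    0    0    0    0    1
  d   0    1    1    1    1    1
  c   0    1    1    1    1    1
  d   0    1    1    1    2    2
  c   0    1    1    1    2    2
LCS length = dp[5][5] = 2

2


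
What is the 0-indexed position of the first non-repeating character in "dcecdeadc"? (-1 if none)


Input: dcecdeadc
Character frequencies:
  'a': 1
  'c': 3
  'd': 3
  'e': 2
Scanning left to right for freq == 1:
  Position 0 ('d'): freq=3, skip
  Position 1 ('c'): freq=3, skip
  Position 2 ('e'): freq=2, skip
  Position 3 ('c'): freq=3, skip
  Position 4 ('d'): freq=3, skip
  Position 5 ('e'): freq=2, skip
  Position 6 ('a'): unique! => answer = 6

6


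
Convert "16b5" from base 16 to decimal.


Input: "16b5" in base 16
Positional expansion:
  Digit '1' (value 1) x 16^3 = 4096
  Digit '6' (value 6) x 16^2 = 1536
  Digit 'b' (value 11) x 16^1 = 176
  Digit '5' (value 5) x 16^0 = 5
Sum = 5813

5813


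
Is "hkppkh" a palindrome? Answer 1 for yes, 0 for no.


Input: hkppkh
Reversed: hkppkh
  Compare pos 0 ('h') with pos 5 ('h'): match
  Compare pos 1 ('k') with pos 4 ('k'): match
  Compare pos 2 ('p') with pos 3 ('p'): match
Result: palindrome

1


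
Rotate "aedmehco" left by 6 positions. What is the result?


Input: "aedmehco", rotate left by 6
First 6 characters: "aedmeh"
Remaining characters: "co"
Concatenate remaining + first: "co" + "aedmeh" = "coaedmeh"

coaedmeh


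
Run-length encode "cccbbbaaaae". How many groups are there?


Input: cccbbbaaaae
Scanning for consecutive runs:
  Group 1: 'c' x 3 (positions 0-2)
  Group 2: 'b' x 3 (positions 3-5)
  Group 3: 'a' x 4 (positions 6-9)
  Group 4: 'e' x 1 (positions 10-10)
Total groups: 4

4


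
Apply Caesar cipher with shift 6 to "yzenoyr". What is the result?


Caesar cipher: shift "yzenoyr" by 6
  'y' (pos 24) + 6 = pos 4 = 'e'
  'z' (pos 25) + 6 = pos 5 = 'f'
  'e' (pos 4) + 6 = pos 10 = 'k'
  'n' (pos 13) + 6 = pos 19 = 't'
  'o' (pos 14) + 6 = pos 20 = 'u'
  'y' (pos 24) + 6 = pos 4 = 'e'
  'r' (pos 17) + 6 = pos 23 = 'x'
Result: efktuex

efktuex


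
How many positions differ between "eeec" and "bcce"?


Comparing "eeec" and "bcce" position by position:
  Position 0: 'e' vs 'b' => DIFFER
  Position 1: 'e' vs 'c' => DIFFER
  Position 2: 'e' vs 'c' => DIFFER
  Position 3: 'c' vs 'e' => DIFFER
Positions that differ: 4

4
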